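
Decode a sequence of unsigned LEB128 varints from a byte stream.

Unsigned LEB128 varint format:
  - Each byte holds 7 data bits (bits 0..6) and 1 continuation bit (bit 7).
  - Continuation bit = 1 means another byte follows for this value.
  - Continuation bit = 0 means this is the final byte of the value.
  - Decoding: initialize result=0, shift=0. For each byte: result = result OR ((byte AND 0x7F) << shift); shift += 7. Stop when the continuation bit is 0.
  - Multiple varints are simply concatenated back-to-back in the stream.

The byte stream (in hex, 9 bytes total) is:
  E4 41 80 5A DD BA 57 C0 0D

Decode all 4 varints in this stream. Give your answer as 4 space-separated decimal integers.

Answer: 8420 11520 1432925 1728

Derivation:
  byte[0]=0xE4 cont=1 payload=0x64=100: acc |= 100<<0 -> acc=100 shift=7
  byte[1]=0x41 cont=0 payload=0x41=65: acc |= 65<<7 -> acc=8420 shift=14 [end]
Varint 1: bytes[0:2] = E4 41 -> value 8420 (2 byte(s))
  byte[2]=0x80 cont=1 payload=0x00=0: acc |= 0<<0 -> acc=0 shift=7
  byte[3]=0x5A cont=0 payload=0x5A=90: acc |= 90<<7 -> acc=11520 shift=14 [end]
Varint 2: bytes[2:4] = 80 5A -> value 11520 (2 byte(s))
  byte[4]=0xDD cont=1 payload=0x5D=93: acc |= 93<<0 -> acc=93 shift=7
  byte[5]=0xBA cont=1 payload=0x3A=58: acc |= 58<<7 -> acc=7517 shift=14
  byte[6]=0x57 cont=0 payload=0x57=87: acc |= 87<<14 -> acc=1432925 shift=21 [end]
Varint 3: bytes[4:7] = DD BA 57 -> value 1432925 (3 byte(s))
  byte[7]=0xC0 cont=1 payload=0x40=64: acc |= 64<<0 -> acc=64 shift=7
  byte[8]=0x0D cont=0 payload=0x0D=13: acc |= 13<<7 -> acc=1728 shift=14 [end]
Varint 4: bytes[7:9] = C0 0D -> value 1728 (2 byte(s))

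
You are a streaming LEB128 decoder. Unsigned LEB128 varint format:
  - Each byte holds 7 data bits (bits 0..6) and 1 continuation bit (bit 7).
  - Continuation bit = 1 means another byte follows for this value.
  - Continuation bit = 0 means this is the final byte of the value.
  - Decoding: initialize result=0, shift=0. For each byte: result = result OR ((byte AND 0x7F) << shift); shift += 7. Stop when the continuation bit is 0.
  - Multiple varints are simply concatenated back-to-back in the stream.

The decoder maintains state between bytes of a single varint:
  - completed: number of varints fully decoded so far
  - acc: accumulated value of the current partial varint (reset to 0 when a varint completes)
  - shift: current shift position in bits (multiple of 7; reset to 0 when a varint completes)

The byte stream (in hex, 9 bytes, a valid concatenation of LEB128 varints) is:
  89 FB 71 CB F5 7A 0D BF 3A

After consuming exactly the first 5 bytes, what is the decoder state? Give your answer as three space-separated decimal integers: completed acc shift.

Answer: 1 15051 14

Derivation:
byte[0]=0x89 cont=1 payload=0x09: acc |= 9<<0 -> completed=0 acc=9 shift=7
byte[1]=0xFB cont=1 payload=0x7B: acc |= 123<<7 -> completed=0 acc=15753 shift=14
byte[2]=0x71 cont=0 payload=0x71: varint #1 complete (value=1867145); reset -> completed=1 acc=0 shift=0
byte[3]=0xCB cont=1 payload=0x4B: acc |= 75<<0 -> completed=1 acc=75 shift=7
byte[4]=0xF5 cont=1 payload=0x75: acc |= 117<<7 -> completed=1 acc=15051 shift=14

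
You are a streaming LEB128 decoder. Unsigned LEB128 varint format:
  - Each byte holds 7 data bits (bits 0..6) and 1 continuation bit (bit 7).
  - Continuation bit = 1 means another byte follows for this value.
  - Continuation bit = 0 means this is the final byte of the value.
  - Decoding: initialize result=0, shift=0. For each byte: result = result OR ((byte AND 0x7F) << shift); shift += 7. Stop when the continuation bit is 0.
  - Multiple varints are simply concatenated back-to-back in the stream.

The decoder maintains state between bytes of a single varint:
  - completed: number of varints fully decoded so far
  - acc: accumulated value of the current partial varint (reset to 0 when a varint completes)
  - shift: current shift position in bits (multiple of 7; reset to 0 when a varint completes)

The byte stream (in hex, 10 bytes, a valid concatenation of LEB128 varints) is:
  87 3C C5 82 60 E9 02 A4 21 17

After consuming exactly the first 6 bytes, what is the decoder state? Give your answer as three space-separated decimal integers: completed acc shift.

byte[0]=0x87 cont=1 payload=0x07: acc |= 7<<0 -> completed=0 acc=7 shift=7
byte[1]=0x3C cont=0 payload=0x3C: varint #1 complete (value=7687); reset -> completed=1 acc=0 shift=0
byte[2]=0xC5 cont=1 payload=0x45: acc |= 69<<0 -> completed=1 acc=69 shift=7
byte[3]=0x82 cont=1 payload=0x02: acc |= 2<<7 -> completed=1 acc=325 shift=14
byte[4]=0x60 cont=0 payload=0x60: varint #2 complete (value=1573189); reset -> completed=2 acc=0 shift=0
byte[5]=0xE9 cont=1 payload=0x69: acc |= 105<<0 -> completed=2 acc=105 shift=7

Answer: 2 105 7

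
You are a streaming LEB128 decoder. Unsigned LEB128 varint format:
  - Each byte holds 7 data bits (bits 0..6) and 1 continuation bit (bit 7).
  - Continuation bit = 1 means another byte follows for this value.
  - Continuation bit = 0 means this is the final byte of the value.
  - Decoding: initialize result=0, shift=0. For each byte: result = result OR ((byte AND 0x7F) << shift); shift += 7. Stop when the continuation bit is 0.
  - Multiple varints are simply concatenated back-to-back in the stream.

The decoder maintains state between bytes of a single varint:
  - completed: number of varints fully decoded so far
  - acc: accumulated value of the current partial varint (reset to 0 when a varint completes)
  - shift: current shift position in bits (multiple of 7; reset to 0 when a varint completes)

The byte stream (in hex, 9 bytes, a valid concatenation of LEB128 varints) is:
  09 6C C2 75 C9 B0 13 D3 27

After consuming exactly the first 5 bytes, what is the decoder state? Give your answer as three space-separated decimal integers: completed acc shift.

byte[0]=0x09 cont=0 payload=0x09: varint #1 complete (value=9); reset -> completed=1 acc=0 shift=0
byte[1]=0x6C cont=0 payload=0x6C: varint #2 complete (value=108); reset -> completed=2 acc=0 shift=0
byte[2]=0xC2 cont=1 payload=0x42: acc |= 66<<0 -> completed=2 acc=66 shift=7
byte[3]=0x75 cont=0 payload=0x75: varint #3 complete (value=15042); reset -> completed=3 acc=0 shift=0
byte[4]=0xC9 cont=1 payload=0x49: acc |= 73<<0 -> completed=3 acc=73 shift=7

Answer: 3 73 7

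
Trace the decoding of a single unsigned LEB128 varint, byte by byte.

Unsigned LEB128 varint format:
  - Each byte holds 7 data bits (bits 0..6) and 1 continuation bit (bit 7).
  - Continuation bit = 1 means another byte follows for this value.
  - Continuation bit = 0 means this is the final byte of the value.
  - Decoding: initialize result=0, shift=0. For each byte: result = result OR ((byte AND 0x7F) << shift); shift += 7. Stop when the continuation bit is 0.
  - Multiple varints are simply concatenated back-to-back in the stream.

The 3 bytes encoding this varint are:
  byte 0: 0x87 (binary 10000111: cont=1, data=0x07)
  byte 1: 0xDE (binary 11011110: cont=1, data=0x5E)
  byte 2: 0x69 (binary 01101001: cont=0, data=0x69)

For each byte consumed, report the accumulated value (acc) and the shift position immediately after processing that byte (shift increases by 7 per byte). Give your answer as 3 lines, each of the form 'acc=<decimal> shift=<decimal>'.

byte 0=0x87: payload=0x07=7, contrib = 7<<0 = 7; acc -> 7, shift -> 7
byte 1=0xDE: payload=0x5E=94, contrib = 94<<7 = 12032; acc -> 12039, shift -> 14
byte 2=0x69: payload=0x69=105, contrib = 105<<14 = 1720320; acc -> 1732359, shift -> 21

Answer: acc=7 shift=7
acc=12039 shift=14
acc=1732359 shift=21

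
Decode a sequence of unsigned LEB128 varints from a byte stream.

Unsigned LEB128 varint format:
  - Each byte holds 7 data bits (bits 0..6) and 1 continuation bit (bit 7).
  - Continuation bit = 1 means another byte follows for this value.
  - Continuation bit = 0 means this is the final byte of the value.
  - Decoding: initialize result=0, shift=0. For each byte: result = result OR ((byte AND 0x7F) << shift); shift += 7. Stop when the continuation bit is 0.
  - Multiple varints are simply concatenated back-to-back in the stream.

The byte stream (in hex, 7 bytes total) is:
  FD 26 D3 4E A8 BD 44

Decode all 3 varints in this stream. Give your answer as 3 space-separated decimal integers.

Answer: 4989 10067 1121960

Derivation:
  byte[0]=0xFD cont=1 payload=0x7D=125: acc |= 125<<0 -> acc=125 shift=7
  byte[1]=0x26 cont=0 payload=0x26=38: acc |= 38<<7 -> acc=4989 shift=14 [end]
Varint 1: bytes[0:2] = FD 26 -> value 4989 (2 byte(s))
  byte[2]=0xD3 cont=1 payload=0x53=83: acc |= 83<<0 -> acc=83 shift=7
  byte[3]=0x4E cont=0 payload=0x4E=78: acc |= 78<<7 -> acc=10067 shift=14 [end]
Varint 2: bytes[2:4] = D3 4E -> value 10067 (2 byte(s))
  byte[4]=0xA8 cont=1 payload=0x28=40: acc |= 40<<0 -> acc=40 shift=7
  byte[5]=0xBD cont=1 payload=0x3D=61: acc |= 61<<7 -> acc=7848 shift=14
  byte[6]=0x44 cont=0 payload=0x44=68: acc |= 68<<14 -> acc=1121960 shift=21 [end]
Varint 3: bytes[4:7] = A8 BD 44 -> value 1121960 (3 byte(s))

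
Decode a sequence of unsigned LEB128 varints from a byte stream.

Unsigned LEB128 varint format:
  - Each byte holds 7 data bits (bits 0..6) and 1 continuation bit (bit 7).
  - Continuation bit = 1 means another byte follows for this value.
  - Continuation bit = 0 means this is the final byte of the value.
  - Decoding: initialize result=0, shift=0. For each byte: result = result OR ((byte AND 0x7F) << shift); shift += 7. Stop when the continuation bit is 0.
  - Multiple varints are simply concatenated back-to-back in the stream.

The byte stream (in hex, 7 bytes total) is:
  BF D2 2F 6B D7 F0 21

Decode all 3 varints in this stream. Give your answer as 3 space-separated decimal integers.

Answer: 780607 107 555095

Derivation:
  byte[0]=0xBF cont=1 payload=0x3F=63: acc |= 63<<0 -> acc=63 shift=7
  byte[1]=0xD2 cont=1 payload=0x52=82: acc |= 82<<7 -> acc=10559 shift=14
  byte[2]=0x2F cont=0 payload=0x2F=47: acc |= 47<<14 -> acc=780607 shift=21 [end]
Varint 1: bytes[0:3] = BF D2 2F -> value 780607 (3 byte(s))
  byte[3]=0x6B cont=0 payload=0x6B=107: acc |= 107<<0 -> acc=107 shift=7 [end]
Varint 2: bytes[3:4] = 6B -> value 107 (1 byte(s))
  byte[4]=0xD7 cont=1 payload=0x57=87: acc |= 87<<0 -> acc=87 shift=7
  byte[5]=0xF0 cont=1 payload=0x70=112: acc |= 112<<7 -> acc=14423 shift=14
  byte[6]=0x21 cont=0 payload=0x21=33: acc |= 33<<14 -> acc=555095 shift=21 [end]
Varint 3: bytes[4:7] = D7 F0 21 -> value 555095 (3 byte(s))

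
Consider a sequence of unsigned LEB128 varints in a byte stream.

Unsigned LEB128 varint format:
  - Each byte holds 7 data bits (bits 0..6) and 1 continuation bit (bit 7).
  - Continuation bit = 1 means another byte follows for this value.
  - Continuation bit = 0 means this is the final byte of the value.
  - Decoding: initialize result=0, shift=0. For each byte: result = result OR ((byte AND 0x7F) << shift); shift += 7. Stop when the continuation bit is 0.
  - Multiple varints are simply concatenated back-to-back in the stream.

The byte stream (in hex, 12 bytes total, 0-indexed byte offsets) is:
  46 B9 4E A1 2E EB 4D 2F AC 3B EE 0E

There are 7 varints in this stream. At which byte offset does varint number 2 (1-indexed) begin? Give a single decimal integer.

Answer: 1

Derivation:
  byte[0]=0x46 cont=0 payload=0x46=70: acc |= 70<<0 -> acc=70 shift=7 [end]
Varint 1: bytes[0:1] = 46 -> value 70 (1 byte(s))
  byte[1]=0xB9 cont=1 payload=0x39=57: acc |= 57<<0 -> acc=57 shift=7
  byte[2]=0x4E cont=0 payload=0x4E=78: acc |= 78<<7 -> acc=10041 shift=14 [end]
Varint 2: bytes[1:3] = B9 4E -> value 10041 (2 byte(s))
  byte[3]=0xA1 cont=1 payload=0x21=33: acc |= 33<<0 -> acc=33 shift=7
  byte[4]=0x2E cont=0 payload=0x2E=46: acc |= 46<<7 -> acc=5921 shift=14 [end]
Varint 3: bytes[3:5] = A1 2E -> value 5921 (2 byte(s))
  byte[5]=0xEB cont=1 payload=0x6B=107: acc |= 107<<0 -> acc=107 shift=7
  byte[6]=0x4D cont=0 payload=0x4D=77: acc |= 77<<7 -> acc=9963 shift=14 [end]
Varint 4: bytes[5:7] = EB 4D -> value 9963 (2 byte(s))
  byte[7]=0x2F cont=0 payload=0x2F=47: acc |= 47<<0 -> acc=47 shift=7 [end]
Varint 5: bytes[7:8] = 2F -> value 47 (1 byte(s))
  byte[8]=0xAC cont=1 payload=0x2C=44: acc |= 44<<0 -> acc=44 shift=7
  byte[9]=0x3B cont=0 payload=0x3B=59: acc |= 59<<7 -> acc=7596 shift=14 [end]
Varint 6: bytes[8:10] = AC 3B -> value 7596 (2 byte(s))
  byte[10]=0xEE cont=1 payload=0x6E=110: acc |= 110<<0 -> acc=110 shift=7
  byte[11]=0x0E cont=0 payload=0x0E=14: acc |= 14<<7 -> acc=1902 shift=14 [end]
Varint 7: bytes[10:12] = EE 0E -> value 1902 (2 byte(s))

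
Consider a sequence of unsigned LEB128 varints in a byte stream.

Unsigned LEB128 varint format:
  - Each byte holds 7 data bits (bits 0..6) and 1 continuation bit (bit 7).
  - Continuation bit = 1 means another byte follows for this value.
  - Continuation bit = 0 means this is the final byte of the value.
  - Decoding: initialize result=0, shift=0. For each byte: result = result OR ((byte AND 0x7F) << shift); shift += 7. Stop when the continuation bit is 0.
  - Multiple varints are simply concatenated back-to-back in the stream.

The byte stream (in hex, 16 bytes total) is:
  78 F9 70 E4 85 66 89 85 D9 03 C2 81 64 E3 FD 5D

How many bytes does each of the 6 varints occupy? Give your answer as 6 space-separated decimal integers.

  byte[0]=0x78 cont=0 payload=0x78=120: acc |= 120<<0 -> acc=120 shift=7 [end]
Varint 1: bytes[0:1] = 78 -> value 120 (1 byte(s))
  byte[1]=0xF9 cont=1 payload=0x79=121: acc |= 121<<0 -> acc=121 shift=7
  byte[2]=0x70 cont=0 payload=0x70=112: acc |= 112<<7 -> acc=14457 shift=14 [end]
Varint 2: bytes[1:3] = F9 70 -> value 14457 (2 byte(s))
  byte[3]=0xE4 cont=1 payload=0x64=100: acc |= 100<<0 -> acc=100 shift=7
  byte[4]=0x85 cont=1 payload=0x05=5: acc |= 5<<7 -> acc=740 shift=14
  byte[5]=0x66 cont=0 payload=0x66=102: acc |= 102<<14 -> acc=1671908 shift=21 [end]
Varint 3: bytes[3:6] = E4 85 66 -> value 1671908 (3 byte(s))
  byte[6]=0x89 cont=1 payload=0x09=9: acc |= 9<<0 -> acc=9 shift=7
  byte[7]=0x85 cont=1 payload=0x05=5: acc |= 5<<7 -> acc=649 shift=14
  byte[8]=0xD9 cont=1 payload=0x59=89: acc |= 89<<14 -> acc=1458825 shift=21
  byte[9]=0x03 cont=0 payload=0x03=3: acc |= 3<<21 -> acc=7750281 shift=28 [end]
Varint 4: bytes[6:10] = 89 85 D9 03 -> value 7750281 (4 byte(s))
  byte[10]=0xC2 cont=1 payload=0x42=66: acc |= 66<<0 -> acc=66 shift=7
  byte[11]=0x81 cont=1 payload=0x01=1: acc |= 1<<7 -> acc=194 shift=14
  byte[12]=0x64 cont=0 payload=0x64=100: acc |= 100<<14 -> acc=1638594 shift=21 [end]
Varint 5: bytes[10:13] = C2 81 64 -> value 1638594 (3 byte(s))
  byte[13]=0xE3 cont=1 payload=0x63=99: acc |= 99<<0 -> acc=99 shift=7
  byte[14]=0xFD cont=1 payload=0x7D=125: acc |= 125<<7 -> acc=16099 shift=14
  byte[15]=0x5D cont=0 payload=0x5D=93: acc |= 93<<14 -> acc=1539811 shift=21 [end]
Varint 6: bytes[13:16] = E3 FD 5D -> value 1539811 (3 byte(s))

Answer: 1 2 3 4 3 3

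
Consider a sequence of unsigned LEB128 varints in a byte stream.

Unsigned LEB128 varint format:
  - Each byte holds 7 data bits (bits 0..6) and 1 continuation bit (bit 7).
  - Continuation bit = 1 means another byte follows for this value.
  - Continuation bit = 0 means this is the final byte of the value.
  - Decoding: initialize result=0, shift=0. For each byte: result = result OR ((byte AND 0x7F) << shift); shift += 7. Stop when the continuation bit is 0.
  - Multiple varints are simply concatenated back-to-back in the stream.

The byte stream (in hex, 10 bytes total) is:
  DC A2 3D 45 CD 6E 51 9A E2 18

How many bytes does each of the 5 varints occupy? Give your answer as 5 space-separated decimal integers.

Answer: 3 1 2 1 3

Derivation:
  byte[0]=0xDC cont=1 payload=0x5C=92: acc |= 92<<0 -> acc=92 shift=7
  byte[1]=0xA2 cont=1 payload=0x22=34: acc |= 34<<7 -> acc=4444 shift=14
  byte[2]=0x3D cont=0 payload=0x3D=61: acc |= 61<<14 -> acc=1003868 shift=21 [end]
Varint 1: bytes[0:3] = DC A2 3D -> value 1003868 (3 byte(s))
  byte[3]=0x45 cont=0 payload=0x45=69: acc |= 69<<0 -> acc=69 shift=7 [end]
Varint 2: bytes[3:4] = 45 -> value 69 (1 byte(s))
  byte[4]=0xCD cont=1 payload=0x4D=77: acc |= 77<<0 -> acc=77 shift=7
  byte[5]=0x6E cont=0 payload=0x6E=110: acc |= 110<<7 -> acc=14157 shift=14 [end]
Varint 3: bytes[4:6] = CD 6E -> value 14157 (2 byte(s))
  byte[6]=0x51 cont=0 payload=0x51=81: acc |= 81<<0 -> acc=81 shift=7 [end]
Varint 4: bytes[6:7] = 51 -> value 81 (1 byte(s))
  byte[7]=0x9A cont=1 payload=0x1A=26: acc |= 26<<0 -> acc=26 shift=7
  byte[8]=0xE2 cont=1 payload=0x62=98: acc |= 98<<7 -> acc=12570 shift=14
  byte[9]=0x18 cont=0 payload=0x18=24: acc |= 24<<14 -> acc=405786 shift=21 [end]
Varint 5: bytes[7:10] = 9A E2 18 -> value 405786 (3 byte(s))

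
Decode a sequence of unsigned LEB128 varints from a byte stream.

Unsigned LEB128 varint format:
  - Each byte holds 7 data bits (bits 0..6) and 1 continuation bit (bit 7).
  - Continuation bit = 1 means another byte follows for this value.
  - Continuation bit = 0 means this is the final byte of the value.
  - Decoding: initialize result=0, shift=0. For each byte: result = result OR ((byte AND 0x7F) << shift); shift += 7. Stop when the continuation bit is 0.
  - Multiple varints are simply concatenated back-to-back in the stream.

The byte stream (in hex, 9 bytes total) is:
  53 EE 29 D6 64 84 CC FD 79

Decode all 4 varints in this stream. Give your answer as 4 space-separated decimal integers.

  byte[0]=0x53 cont=0 payload=0x53=83: acc |= 83<<0 -> acc=83 shift=7 [end]
Varint 1: bytes[0:1] = 53 -> value 83 (1 byte(s))
  byte[1]=0xEE cont=1 payload=0x6E=110: acc |= 110<<0 -> acc=110 shift=7
  byte[2]=0x29 cont=0 payload=0x29=41: acc |= 41<<7 -> acc=5358 shift=14 [end]
Varint 2: bytes[1:3] = EE 29 -> value 5358 (2 byte(s))
  byte[3]=0xD6 cont=1 payload=0x56=86: acc |= 86<<0 -> acc=86 shift=7
  byte[4]=0x64 cont=0 payload=0x64=100: acc |= 100<<7 -> acc=12886 shift=14 [end]
Varint 3: bytes[3:5] = D6 64 -> value 12886 (2 byte(s))
  byte[5]=0x84 cont=1 payload=0x04=4: acc |= 4<<0 -> acc=4 shift=7
  byte[6]=0xCC cont=1 payload=0x4C=76: acc |= 76<<7 -> acc=9732 shift=14
  byte[7]=0xFD cont=1 payload=0x7D=125: acc |= 125<<14 -> acc=2057732 shift=21
  byte[8]=0x79 cont=0 payload=0x79=121: acc |= 121<<21 -> acc=255813124 shift=28 [end]
Varint 4: bytes[5:9] = 84 CC FD 79 -> value 255813124 (4 byte(s))

Answer: 83 5358 12886 255813124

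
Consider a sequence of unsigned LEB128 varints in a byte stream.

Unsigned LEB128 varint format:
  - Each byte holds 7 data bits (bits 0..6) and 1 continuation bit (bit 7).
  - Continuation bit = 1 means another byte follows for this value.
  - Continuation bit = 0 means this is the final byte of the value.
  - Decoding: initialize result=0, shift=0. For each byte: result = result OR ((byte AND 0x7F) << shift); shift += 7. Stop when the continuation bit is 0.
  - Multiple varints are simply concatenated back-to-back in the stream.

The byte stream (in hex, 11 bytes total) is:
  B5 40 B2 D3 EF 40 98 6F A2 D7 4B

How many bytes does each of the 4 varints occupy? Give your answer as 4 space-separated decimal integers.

  byte[0]=0xB5 cont=1 payload=0x35=53: acc |= 53<<0 -> acc=53 shift=7
  byte[1]=0x40 cont=0 payload=0x40=64: acc |= 64<<7 -> acc=8245 shift=14 [end]
Varint 1: bytes[0:2] = B5 40 -> value 8245 (2 byte(s))
  byte[2]=0xB2 cont=1 payload=0x32=50: acc |= 50<<0 -> acc=50 shift=7
  byte[3]=0xD3 cont=1 payload=0x53=83: acc |= 83<<7 -> acc=10674 shift=14
  byte[4]=0xEF cont=1 payload=0x6F=111: acc |= 111<<14 -> acc=1829298 shift=21
  byte[5]=0x40 cont=0 payload=0x40=64: acc |= 64<<21 -> acc=136047026 shift=28 [end]
Varint 2: bytes[2:6] = B2 D3 EF 40 -> value 136047026 (4 byte(s))
  byte[6]=0x98 cont=1 payload=0x18=24: acc |= 24<<0 -> acc=24 shift=7
  byte[7]=0x6F cont=0 payload=0x6F=111: acc |= 111<<7 -> acc=14232 shift=14 [end]
Varint 3: bytes[6:8] = 98 6F -> value 14232 (2 byte(s))
  byte[8]=0xA2 cont=1 payload=0x22=34: acc |= 34<<0 -> acc=34 shift=7
  byte[9]=0xD7 cont=1 payload=0x57=87: acc |= 87<<7 -> acc=11170 shift=14
  byte[10]=0x4B cont=0 payload=0x4B=75: acc |= 75<<14 -> acc=1239970 shift=21 [end]
Varint 4: bytes[8:11] = A2 D7 4B -> value 1239970 (3 byte(s))

Answer: 2 4 2 3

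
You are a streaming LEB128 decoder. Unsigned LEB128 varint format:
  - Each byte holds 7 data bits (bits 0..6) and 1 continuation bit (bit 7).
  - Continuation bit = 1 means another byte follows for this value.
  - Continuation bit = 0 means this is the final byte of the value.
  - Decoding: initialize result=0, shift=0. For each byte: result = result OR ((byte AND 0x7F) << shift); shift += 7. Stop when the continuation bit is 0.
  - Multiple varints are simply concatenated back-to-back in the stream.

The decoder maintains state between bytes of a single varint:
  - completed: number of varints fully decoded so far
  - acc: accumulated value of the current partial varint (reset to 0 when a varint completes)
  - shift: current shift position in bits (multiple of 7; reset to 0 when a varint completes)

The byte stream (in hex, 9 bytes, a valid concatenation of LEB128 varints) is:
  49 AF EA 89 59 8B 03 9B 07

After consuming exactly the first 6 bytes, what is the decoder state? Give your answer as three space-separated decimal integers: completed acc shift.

byte[0]=0x49 cont=0 payload=0x49: varint #1 complete (value=73); reset -> completed=1 acc=0 shift=0
byte[1]=0xAF cont=1 payload=0x2F: acc |= 47<<0 -> completed=1 acc=47 shift=7
byte[2]=0xEA cont=1 payload=0x6A: acc |= 106<<7 -> completed=1 acc=13615 shift=14
byte[3]=0x89 cont=1 payload=0x09: acc |= 9<<14 -> completed=1 acc=161071 shift=21
byte[4]=0x59 cont=0 payload=0x59: varint #2 complete (value=186807599); reset -> completed=2 acc=0 shift=0
byte[5]=0x8B cont=1 payload=0x0B: acc |= 11<<0 -> completed=2 acc=11 shift=7

Answer: 2 11 7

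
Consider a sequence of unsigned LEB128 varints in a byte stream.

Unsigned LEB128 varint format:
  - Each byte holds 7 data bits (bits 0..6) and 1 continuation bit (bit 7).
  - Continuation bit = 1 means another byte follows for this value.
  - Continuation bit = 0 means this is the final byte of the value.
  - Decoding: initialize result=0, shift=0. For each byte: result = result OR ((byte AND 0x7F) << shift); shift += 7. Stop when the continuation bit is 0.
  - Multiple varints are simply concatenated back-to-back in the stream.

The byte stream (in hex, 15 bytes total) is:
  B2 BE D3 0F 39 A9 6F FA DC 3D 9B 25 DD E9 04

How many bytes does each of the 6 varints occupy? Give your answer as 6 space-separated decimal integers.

  byte[0]=0xB2 cont=1 payload=0x32=50: acc |= 50<<0 -> acc=50 shift=7
  byte[1]=0xBE cont=1 payload=0x3E=62: acc |= 62<<7 -> acc=7986 shift=14
  byte[2]=0xD3 cont=1 payload=0x53=83: acc |= 83<<14 -> acc=1367858 shift=21
  byte[3]=0x0F cont=0 payload=0x0F=15: acc |= 15<<21 -> acc=32825138 shift=28 [end]
Varint 1: bytes[0:4] = B2 BE D3 0F -> value 32825138 (4 byte(s))
  byte[4]=0x39 cont=0 payload=0x39=57: acc |= 57<<0 -> acc=57 shift=7 [end]
Varint 2: bytes[4:5] = 39 -> value 57 (1 byte(s))
  byte[5]=0xA9 cont=1 payload=0x29=41: acc |= 41<<0 -> acc=41 shift=7
  byte[6]=0x6F cont=0 payload=0x6F=111: acc |= 111<<7 -> acc=14249 shift=14 [end]
Varint 3: bytes[5:7] = A9 6F -> value 14249 (2 byte(s))
  byte[7]=0xFA cont=1 payload=0x7A=122: acc |= 122<<0 -> acc=122 shift=7
  byte[8]=0xDC cont=1 payload=0x5C=92: acc |= 92<<7 -> acc=11898 shift=14
  byte[9]=0x3D cont=0 payload=0x3D=61: acc |= 61<<14 -> acc=1011322 shift=21 [end]
Varint 4: bytes[7:10] = FA DC 3D -> value 1011322 (3 byte(s))
  byte[10]=0x9B cont=1 payload=0x1B=27: acc |= 27<<0 -> acc=27 shift=7
  byte[11]=0x25 cont=0 payload=0x25=37: acc |= 37<<7 -> acc=4763 shift=14 [end]
Varint 5: bytes[10:12] = 9B 25 -> value 4763 (2 byte(s))
  byte[12]=0xDD cont=1 payload=0x5D=93: acc |= 93<<0 -> acc=93 shift=7
  byte[13]=0xE9 cont=1 payload=0x69=105: acc |= 105<<7 -> acc=13533 shift=14
  byte[14]=0x04 cont=0 payload=0x04=4: acc |= 4<<14 -> acc=79069 shift=21 [end]
Varint 6: bytes[12:15] = DD E9 04 -> value 79069 (3 byte(s))

Answer: 4 1 2 3 2 3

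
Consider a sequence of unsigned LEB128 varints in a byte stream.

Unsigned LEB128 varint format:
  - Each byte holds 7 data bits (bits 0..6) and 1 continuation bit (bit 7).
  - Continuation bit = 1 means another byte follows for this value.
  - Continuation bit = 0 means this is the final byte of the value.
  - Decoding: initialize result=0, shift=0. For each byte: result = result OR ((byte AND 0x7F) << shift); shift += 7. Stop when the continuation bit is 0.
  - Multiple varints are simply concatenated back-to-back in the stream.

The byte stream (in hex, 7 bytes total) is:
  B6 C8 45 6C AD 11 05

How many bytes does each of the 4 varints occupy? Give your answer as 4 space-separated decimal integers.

Answer: 3 1 2 1

Derivation:
  byte[0]=0xB6 cont=1 payload=0x36=54: acc |= 54<<0 -> acc=54 shift=7
  byte[1]=0xC8 cont=1 payload=0x48=72: acc |= 72<<7 -> acc=9270 shift=14
  byte[2]=0x45 cont=0 payload=0x45=69: acc |= 69<<14 -> acc=1139766 shift=21 [end]
Varint 1: bytes[0:3] = B6 C8 45 -> value 1139766 (3 byte(s))
  byte[3]=0x6C cont=0 payload=0x6C=108: acc |= 108<<0 -> acc=108 shift=7 [end]
Varint 2: bytes[3:4] = 6C -> value 108 (1 byte(s))
  byte[4]=0xAD cont=1 payload=0x2D=45: acc |= 45<<0 -> acc=45 shift=7
  byte[5]=0x11 cont=0 payload=0x11=17: acc |= 17<<7 -> acc=2221 shift=14 [end]
Varint 3: bytes[4:6] = AD 11 -> value 2221 (2 byte(s))
  byte[6]=0x05 cont=0 payload=0x05=5: acc |= 5<<0 -> acc=5 shift=7 [end]
Varint 4: bytes[6:7] = 05 -> value 5 (1 byte(s))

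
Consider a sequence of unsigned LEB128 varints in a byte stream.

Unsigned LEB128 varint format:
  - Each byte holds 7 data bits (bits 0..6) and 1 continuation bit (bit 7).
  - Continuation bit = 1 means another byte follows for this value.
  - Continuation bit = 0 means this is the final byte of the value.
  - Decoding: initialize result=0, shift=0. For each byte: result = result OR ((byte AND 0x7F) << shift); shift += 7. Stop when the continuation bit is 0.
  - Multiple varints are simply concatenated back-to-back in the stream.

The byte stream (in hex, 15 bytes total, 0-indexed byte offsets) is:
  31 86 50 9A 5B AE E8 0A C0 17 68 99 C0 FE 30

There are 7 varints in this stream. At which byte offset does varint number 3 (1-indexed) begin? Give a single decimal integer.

Answer: 3

Derivation:
  byte[0]=0x31 cont=0 payload=0x31=49: acc |= 49<<0 -> acc=49 shift=7 [end]
Varint 1: bytes[0:1] = 31 -> value 49 (1 byte(s))
  byte[1]=0x86 cont=1 payload=0x06=6: acc |= 6<<0 -> acc=6 shift=7
  byte[2]=0x50 cont=0 payload=0x50=80: acc |= 80<<7 -> acc=10246 shift=14 [end]
Varint 2: bytes[1:3] = 86 50 -> value 10246 (2 byte(s))
  byte[3]=0x9A cont=1 payload=0x1A=26: acc |= 26<<0 -> acc=26 shift=7
  byte[4]=0x5B cont=0 payload=0x5B=91: acc |= 91<<7 -> acc=11674 shift=14 [end]
Varint 3: bytes[3:5] = 9A 5B -> value 11674 (2 byte(s))
  byte[5]=0xAE cont=1 payload=0x2E=46: acc |= 46<<0 -> acc=46 shift=7
  byte[6]=0xE8 cont=1 payload=0x68=104: acc |= 104<<7 -> acc=13358 shift=14
  byte[7]=0x0A cont=0 payload=0x0A=10: acc |= 10<<14 -> acc=177198 shift=21 [end]
Varint 4: bytes[5:8] = AE E8 0A -> value 177198 (3 byte(s))
  byte[8]=0xC0 cont=1 payload=0x40=64: acc |= 64<<0 -> acc=64 shift=7
  byte[9]=0x17 cont=0 payload=0x17=23: acc |= 23<<7 -> acc=3008 shift=14 [end]
Varint 5: bytes[8:10] = C0 17 -> value 3008 (2 byte(s))
  byte[10]=0x68 cont=0 payload=0x68=104: acc |= 104<<0 -> acc=104 shift=7 [end]
Varint 6: bytes[10:11] = 68 -> value 104 (1 byte(s))
  byte[11]=0x99 cont=1 payload=0x19=25: acc |= 25<<0 -> acc=25 shift=7
  byte[12]=0xC0 cont=1 payload=0x40=64: acc |= 64<<7 -> acc=8217 shift=14
  byte[13]=0xFE cont=1 payload=0x7E=126: acc |= 126<<14 -> acc=2072601 shift=21
  byte[14]=0x30 cont=0 payload=0x30=48: acc |= 48<<21 -> acc=102735897 shift=28 [end]
Varint 7: bytes[11:15] = 99 C0 FE 30 -> value 102735897 (4 byte(s))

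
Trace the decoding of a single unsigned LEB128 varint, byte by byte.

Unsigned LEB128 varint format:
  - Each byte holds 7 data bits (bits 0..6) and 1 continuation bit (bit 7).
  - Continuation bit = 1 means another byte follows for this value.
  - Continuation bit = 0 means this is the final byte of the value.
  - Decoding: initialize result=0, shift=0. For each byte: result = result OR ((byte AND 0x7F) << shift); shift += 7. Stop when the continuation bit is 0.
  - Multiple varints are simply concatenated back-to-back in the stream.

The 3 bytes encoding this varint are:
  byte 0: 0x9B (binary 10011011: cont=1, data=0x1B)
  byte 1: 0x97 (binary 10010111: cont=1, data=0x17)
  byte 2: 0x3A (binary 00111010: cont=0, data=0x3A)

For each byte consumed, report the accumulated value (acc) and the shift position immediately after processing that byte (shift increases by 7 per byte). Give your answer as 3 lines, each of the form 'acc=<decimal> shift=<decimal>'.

Answer: acc=27 shift=7
acc=2971 shift=14
acc=953243 shift=21

Derivation:
byte 0=0x9B: payload=0x1B=27, contrib = 27<<0 = 27; acc -> 27, shift -> 7
byte 1=0x97: payload=0x17=23, contrib = 23<<7 = 2944; acc -> 2971, shift -> 14
byte 2=0x3A: payload=0x3A=58, contrib = 58<<14 = 950272; acc -> 953243, shift -> 21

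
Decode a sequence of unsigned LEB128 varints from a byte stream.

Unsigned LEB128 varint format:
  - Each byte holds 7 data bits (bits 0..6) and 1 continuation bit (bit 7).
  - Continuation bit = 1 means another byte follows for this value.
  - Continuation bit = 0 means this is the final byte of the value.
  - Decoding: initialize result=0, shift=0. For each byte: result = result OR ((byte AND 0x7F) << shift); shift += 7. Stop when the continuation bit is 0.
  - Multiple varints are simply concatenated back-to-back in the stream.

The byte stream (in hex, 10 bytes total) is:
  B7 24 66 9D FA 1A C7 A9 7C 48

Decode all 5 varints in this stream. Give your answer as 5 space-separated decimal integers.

  byte[0]=0xB7 cont=1 payload=0x37=55: acc |= 55<<0 -> acc=55 shift=7
  byte[1]=0x24 cont=0 payload=0x24=36: acc |= 36<<7 -> acc=4663 shift=14 [end]
Varint 1: bytes[0:2] = B7 24 -> value 4663 (2 byte(s))
  byte[2]=0x66 cont=0 payload=0x66=102: acc |= 102<<0 -> acc=102 shift=7 [end]
Varint 2: bytes[2:3] = 66 -> value 102 (1 byte(s))
  byte[3]=0x9D cont=1 payload=0x1D=29: acc |= 29<<0 -> acc=29 shift=7
  byte[4]=0xFA cont=1 payload=0x7A=122: acc |= 122<<7 -> acc=15645 shift=14
  byte[5]=0x1A cont=0 payload=0x1A=26: acc |= 26<<14 -> acc=441629 shift=21 [end]
Varint 3: bytes[3:6] = 9D FA 1A -> value 441629 (3 byte(s))
  byte[6]=0xC7 cont=1 payload=0x47=71: acc |= 71<<0 -> acc=71 shift=7
  byte[7]=0xA9 cont=1 payload=0x29=41: acc |= 41<<7 -> acc=5319 shift=14
  byte[8]=0x7C cont=0 payload=0x7C=124: acc |= 124<<14 -> acc=2036935 shift=21 [end]
Varint 4: bytes[6:9] = C7 A9 7C -> value 2036935 (3 byte(s))
  byte[9]=0x48 cont=0 payload=0x48=72: acc |= 72<<0 -> acc=72 shift=7 [end]
Varint 5: bytes[9:10] = 48 -> value 72 (1 byte(s))

Answer: 4663 102 441629 2036935 72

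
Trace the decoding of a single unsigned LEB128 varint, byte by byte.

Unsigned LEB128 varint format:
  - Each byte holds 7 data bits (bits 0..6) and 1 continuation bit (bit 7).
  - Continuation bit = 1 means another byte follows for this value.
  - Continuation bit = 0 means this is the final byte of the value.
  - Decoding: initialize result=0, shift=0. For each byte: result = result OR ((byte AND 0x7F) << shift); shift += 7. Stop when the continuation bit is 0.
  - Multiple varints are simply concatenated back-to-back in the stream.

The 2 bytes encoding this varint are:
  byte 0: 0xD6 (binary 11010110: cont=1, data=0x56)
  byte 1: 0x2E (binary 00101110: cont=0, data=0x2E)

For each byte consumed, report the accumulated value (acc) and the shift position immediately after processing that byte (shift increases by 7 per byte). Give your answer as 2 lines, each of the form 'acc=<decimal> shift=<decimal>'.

Answer: acc=86 shift=7
acc=5974 shift=14

Derivation:
byte 0=0xD6: payload=0x56=86, contrib = 86<<0 = 86; acc -> 86, shift -> 7
byte 1=0x2E: payload=0x2E=46, contrib = 46<<7 = 5888; acc -> 5974, shift -> 14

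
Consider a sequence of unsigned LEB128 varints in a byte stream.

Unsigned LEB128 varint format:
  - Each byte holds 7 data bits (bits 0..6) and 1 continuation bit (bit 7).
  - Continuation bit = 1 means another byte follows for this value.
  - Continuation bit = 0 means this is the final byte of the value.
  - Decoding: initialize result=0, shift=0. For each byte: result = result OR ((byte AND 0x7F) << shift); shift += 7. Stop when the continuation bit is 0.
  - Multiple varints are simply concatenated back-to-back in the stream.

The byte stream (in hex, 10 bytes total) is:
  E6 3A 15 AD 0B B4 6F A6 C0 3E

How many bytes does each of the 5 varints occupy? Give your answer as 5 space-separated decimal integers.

  byte[0]=0xE6 cont=1 payload=0x66=102: acc |= 102<<0 -> acc=102 shift=7
  byte[1]=0x3A cont=0 payload=0x3A=58: acc |= 58<<7 -> acc=7526 shift=14 [end]
Varint 1: bytes[0:2] = E6 3A -> value 7526 (2 byte(s))
  byte[2]=0x15 cont=0 payload=0x15=21: acc |= 21<<0 -> acc=21 shift=7 [end]
Varint 2: bytes[2:3] = 15 -> value 21 (1 byte(s))
  byte[3]=0xAD cont=1 payload=0x2D=45: acc |= 45<<0 -> acc=45 shift=7
  byte[4]=0x0B cont=0 payload=0x0B=11: acc |= 11<<7 -> acc=1453 shift=14 [end]
Varint 3: bytes[3:5] = AD 0B -> value 1453 (2 byte(s))
  byte[5]=0xB4 cont=1 payload=0x34=52: acc |= 52<<0 -> acc=52 shift=7
  byte[6]=0x6F cont=0 payload=0x6F=111: acc |= 111<<7 -> acc=14260 shift=14 [end]
Varint 4: bytes[5:7] = B4 6F -> value 14260 (2 byte(s))
  byte[7]=0xA6 cont=1 payload=0x26=38: acc |= 38<<0 -> acc=38 shift=7
  byte[8]=0xC0 cont=1 payload=0x40=64: acc |= 64<<7 -> acc=8230 shift=14
  byte[9]=0x3E cont=0 payload=0x3E=62: acc |= 62<<14 -> acc=1024038 shift=21 [end]
Varint 5: bytes[7:10] = A6 C0 3E -> value 1024038 (3 byte(s))

Answer: 2 1 2 2 3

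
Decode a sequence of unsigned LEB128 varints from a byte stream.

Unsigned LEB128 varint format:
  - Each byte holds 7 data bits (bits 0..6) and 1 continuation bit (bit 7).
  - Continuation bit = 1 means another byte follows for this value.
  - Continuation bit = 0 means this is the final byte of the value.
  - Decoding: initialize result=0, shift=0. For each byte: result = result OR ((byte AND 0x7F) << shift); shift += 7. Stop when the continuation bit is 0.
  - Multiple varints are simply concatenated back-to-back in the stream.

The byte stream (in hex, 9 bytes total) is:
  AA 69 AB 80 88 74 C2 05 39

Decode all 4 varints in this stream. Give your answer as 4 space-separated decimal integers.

Answer: 13482 243400747 706 57

Derivation:
  byte[0]=0xAA cont=1 payload=0x2A=42: acc |= 42<<0 -> acc=42 shift=7
  byte[1]=0x69 cont=0 payload=0x69=105: acc |= 105<<7 -> acc=13482 shift=14 [end]
Varint 1: bytes[0:2] = AA 69 -> value 13482 (2 byte(s))
  byte[2]=0xAB cont=1 payload=0x2B=43: acc |= 43<<0 -> acc=43 shift=7
  byte[3]=0x80 cont=1 payload=0x00=0: acc |= 0<<7 -> acc=43 shift=14
  byte[4]=0x88 cont=1 payload=0x08=8: acc |= 8<<14 -> acc=131115 shift=21
  byte[5]=0x74 cont=0 payload=0x74=116: acc |= 116<<21 -> acc=243400747 shift=28 [end]
Varint 2: bytes[2:6] = AB 80 88 74 -> value 243400747 (4 byte(s))
  byte[6]=0xC2 cont=1 payload=0x42=66: acc |= 66<<0 -> acc=66 shift=7
  byte[7]=0x05 cont=0 payload=0x05=5: acc |= 5<<7 -> acc=706 shift=14 [end]
Varint 3: bytes[6:8] = C2 05 -> value 706 (2 byte(s))
  byte[8]=0x39 cont=0 payload=0x39=57: acc |= 57<<0 -> acc=57 shift=7 [end]
Varint 4: bytes[8:9] = 39 -> value 57 (1 byte(s))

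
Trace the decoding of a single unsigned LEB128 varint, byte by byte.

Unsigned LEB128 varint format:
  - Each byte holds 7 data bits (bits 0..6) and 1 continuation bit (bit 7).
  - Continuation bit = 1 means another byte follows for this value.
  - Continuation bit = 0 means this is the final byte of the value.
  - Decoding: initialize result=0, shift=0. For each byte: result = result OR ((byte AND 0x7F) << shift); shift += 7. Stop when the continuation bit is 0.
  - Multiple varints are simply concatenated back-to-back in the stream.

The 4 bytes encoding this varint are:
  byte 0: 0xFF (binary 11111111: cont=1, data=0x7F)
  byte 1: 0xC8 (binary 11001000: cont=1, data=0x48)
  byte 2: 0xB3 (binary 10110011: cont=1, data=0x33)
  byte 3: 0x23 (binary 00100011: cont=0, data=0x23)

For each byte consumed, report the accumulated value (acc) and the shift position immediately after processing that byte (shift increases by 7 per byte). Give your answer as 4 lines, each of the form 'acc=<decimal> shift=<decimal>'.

Answer: acc=127 shift=7
acc=9343 shift=14
acc=844927 shift=21
acc=74245247 shift=28

Derivation:
byte 0=0xFF: payload=0x7F=127, contrib = 127<<0 = 127; acc -> 127, shift -> 7
byte 1=0xC8: payload=0x48=72, contrib = 72<<7 = 9216; acc -> 9343, shift -> 14
byte 2=0xB3: payload=0x33=51, contrib = 51<<14 = 835584; acc -> 844927, shift -> 21
byte 3=0x23: payload=0x23=35, contrib = 35<<21 = 73400320; acc -> 74245247, shift -> 28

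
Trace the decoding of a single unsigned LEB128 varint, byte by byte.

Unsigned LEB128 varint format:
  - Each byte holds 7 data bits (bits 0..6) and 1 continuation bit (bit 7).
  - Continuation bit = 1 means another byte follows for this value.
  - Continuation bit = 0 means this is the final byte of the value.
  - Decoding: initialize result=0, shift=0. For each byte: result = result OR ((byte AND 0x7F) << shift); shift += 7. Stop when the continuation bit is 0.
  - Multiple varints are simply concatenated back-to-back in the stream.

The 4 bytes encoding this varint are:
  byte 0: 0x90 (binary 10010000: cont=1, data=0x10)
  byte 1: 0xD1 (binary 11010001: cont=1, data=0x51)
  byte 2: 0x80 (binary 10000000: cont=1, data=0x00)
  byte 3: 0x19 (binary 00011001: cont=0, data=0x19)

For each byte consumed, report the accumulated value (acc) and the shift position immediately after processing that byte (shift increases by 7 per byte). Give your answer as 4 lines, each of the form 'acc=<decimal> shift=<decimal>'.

byte 0=0x90: payload=0x10=16, contrib = 16<<0 = 16; acc -> 16, shift -> 7
byte 1=0xD1: payload=0x51=81, contrib = 81<<7 = 10368; acc -> 10384, shift -> 14
byte 2=0x80: payload=0x00=0, contrib = 0<<14 = 0; acc -> 10384, shift -> 21
byte 3=0x19: payload=0x19=25, contrib = 25<<21 = 52428800; acc -> 52439184, shift -> 28

Answer: acc=16 shift=7
acc=10384 shift=14
acc=10384 shift=21
acc=52439184 shift=28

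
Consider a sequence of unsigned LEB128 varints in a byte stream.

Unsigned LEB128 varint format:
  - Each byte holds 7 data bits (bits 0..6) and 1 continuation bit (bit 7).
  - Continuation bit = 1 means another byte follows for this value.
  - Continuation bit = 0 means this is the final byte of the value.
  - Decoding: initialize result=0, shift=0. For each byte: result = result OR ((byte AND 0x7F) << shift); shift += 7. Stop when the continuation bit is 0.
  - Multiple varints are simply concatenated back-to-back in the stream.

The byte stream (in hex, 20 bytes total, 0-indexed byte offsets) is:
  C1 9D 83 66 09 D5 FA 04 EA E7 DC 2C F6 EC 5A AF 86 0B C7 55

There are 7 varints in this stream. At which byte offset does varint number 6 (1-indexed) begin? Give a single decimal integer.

Answer: 15

Derivation:
  byte[0]=0xC1 cont=1 payload=0x41=65: acc |= 65<<0 -> acc=65 shift=7
  byte[1]=0x9D cont=1 payload=0x1D=29: acc |= 29<<7 -> acc=3777 shift=14
  byte[2]=0x83 cont=1 payload=0x03=3: acc |= 3<<14 -> acc=52929 shift=21
  byte[3]=0x66 cont=0 payload=0x66=102: acc |= 102<<21 -> acc=213962433 shift=28 [end]
Varint 1: bytes[0:4] = C1 9D 83 66 -> value 213962433 (4 byte(s))
  byte[4]=0x09 cont=0 payload=0x09=9: acc |= 9<<0 -> acc=9 shift=7 [end]
Varint 2: bytes[4:5] = 09 -> value 9 (1 byte(s))
  byte[5]=0xD5 cont=1 payload=0x55=85: acc |= 85<<0 -> acc=85 shift=7
  byte[6]=0xFA cont=1 payload=0x7A=122: acc |= 122<<7 -> acc=15701 shift=14
  byte[7]=0x04 cont=0 payload=0x04=4: acc |= 4<<14 -> acc=81237 shift=21 [end]
Varint 3: bytes[5:8] = D5 FA 04 -> value 81237 (3 byte(s))
  byte[8]=0xEA cont=1 payload=0x6A=106: acc |= 106<<0 -> acc=106 shift=7
  byte[9]=0xE7 cont=1 payload=0x67=103: acc |= 103<<7 -> acc=13290 shift=14
  byte[10]=0xDC cont=1 payload=0x5C=92: acc |= 92<<14 -> acc=1520618 shift=21
  byte[11]=0x2C cont=0 payload=0x2C=44: acc |= 44<<21 -> acc=93795306 shift=28 [end]
Varint 4: bytes[8:12] = EA E7 DC 2C -> value 93795306 (4 byte(s))
  byte[12]=0xF6 cont=1 payload=0x76=118: acc |= 118<<0 -> acc=118 shift=7
  byte[13]=0xEC cont=1 payload=0x6C=108: acc |= 108<<7 -> acc=13942 shift=14
  byte[14]=0x5A cont=0 payload=0x5A=90: acc |= 90<<14 -> acc=1488502 shift=21 [end]
Varint 5: bytes[12:15] = F6 EC 5A -> value 1488502 (3 byte(s))
  byte[15]=0xAF cont=1 payload=0x2F=47: acc |= 47<<0 -> acc=47 shift=7
  byte[16]=0x86 cont=1 payload=0x06=6: acc |= 6<<7 -> acc=815 shift=14
  byte[17]=0x0B cont=0 payload=0x0B=11: acc |= 11<<14 -> acc=181039 shift=21 [end]
Varint 6: bytes[15:18] = AF 86 0B -> value 181039 (3 byte(s))
  byte[18]=0xC7 cont=1 payload=0x47=71: acc |= 71<<0 -> acc=71 shift=7
  byte[19]=0x55 cont=0 payload=0x55=85: acc |= 85<<7 -> acc=10951 shift=14 [end]
Varint 7: bytes[18:20] = C7 55 -> value 10951 (2 byte(s))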